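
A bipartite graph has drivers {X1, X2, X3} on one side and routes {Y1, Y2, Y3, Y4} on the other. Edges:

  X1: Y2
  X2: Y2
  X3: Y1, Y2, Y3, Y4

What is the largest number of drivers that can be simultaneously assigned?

Unit-capacity flow: source→left, listed edges, right→sink; max matching = max flow.
Augmenting path X1→Y2 (+1); matched 1.
Augmenting path X3→Y1 (+1); matched 2.
No augmenting path remains; maximum matching = 2.
König certificate: {X3, Y2} is a vertex cover of size 2 (every listed pair touches it), so no matching can be larger.

2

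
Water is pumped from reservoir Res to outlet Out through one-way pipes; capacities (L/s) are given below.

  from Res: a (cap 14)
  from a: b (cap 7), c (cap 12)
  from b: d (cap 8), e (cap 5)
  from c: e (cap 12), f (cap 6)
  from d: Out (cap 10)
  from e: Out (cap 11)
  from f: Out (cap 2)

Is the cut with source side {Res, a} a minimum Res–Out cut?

No — its capacity is 19, but the minimum cut has capacity 14.

Given cut capacity: 7 + 12 = 19.
Augment Res→a→b→d→Out: bottleneck 7, flow now 7.
Augment Res→a→c→e→Out: bottleneck 7, flow now 14.
No augmenting path remains; maximum flow = 14.
In the residual graph, reachable from Res: {Res}.
Min-cut edges: Res→a (14); capacity 14 = 14.
Cut capacity 19 exceeds the max flow 14, so it is not minimum.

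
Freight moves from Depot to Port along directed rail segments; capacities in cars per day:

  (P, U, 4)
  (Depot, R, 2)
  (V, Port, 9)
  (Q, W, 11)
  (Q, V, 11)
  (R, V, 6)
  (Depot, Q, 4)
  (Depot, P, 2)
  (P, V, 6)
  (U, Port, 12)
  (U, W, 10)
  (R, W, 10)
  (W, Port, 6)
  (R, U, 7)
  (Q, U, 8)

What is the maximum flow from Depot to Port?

Augment Depot→P→U→Port: bottleneck 2, flow now 2.
Augment Depot→Q→U→Port: bottleneck 4, flow now 6.
Augment Depot→R→U→Port: bottleneck 2, flow now 8.
No augmenting path remains; maximum flow = 8.
In the residual graph, reachable from Depot: {Depot}.
Min-cut edges: Depot→P (2), Depot→Q (4), Depot→R (2); capacity 2 + 4 + 2 = 8.
This cut is saturated, so no flow can exceed 8.

8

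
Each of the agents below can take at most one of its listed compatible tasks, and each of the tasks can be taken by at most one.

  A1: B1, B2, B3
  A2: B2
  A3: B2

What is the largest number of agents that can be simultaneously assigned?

Unit-capacity flow: source→left, listed edges, right→sink; max matching = max flow.
Augmenting path A1→B1 (+1); matched 1.
Augmenting path A2→B2 (+1); matched 2.
No augmenting path remains; maximum matching = 2.
König certificate: {A1, B2} is a vertex cover of size 2 (every listed pair touches it), so no matching can be larger.

2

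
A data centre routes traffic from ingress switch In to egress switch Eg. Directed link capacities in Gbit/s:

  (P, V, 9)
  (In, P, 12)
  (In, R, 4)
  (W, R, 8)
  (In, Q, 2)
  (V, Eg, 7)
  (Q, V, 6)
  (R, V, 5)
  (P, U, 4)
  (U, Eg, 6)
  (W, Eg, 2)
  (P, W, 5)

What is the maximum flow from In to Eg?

Augment In→P→U→Eg: bottleneck 4, flow now 4.
Augment In→P→V→Eg: bottleneck 7, flow now 11.
Augment In→P→W→Eg: bottleneck 1, flow now 12.
Augment In→Q→V→P→W→Eg: bottleneck 1, flow now 13. (uses reverse residual edge)
No augmenting path remains; maximum flow = 13.
In the residual graph, reachable from In: {In, P, Q, R, V, W}.
Min-cut edges: P→U (4), V→Eg (7), W→Eg (2); capacity 4 + 7 + 2 = 13.
This cut is saturated, so no flow can exceed 13.

13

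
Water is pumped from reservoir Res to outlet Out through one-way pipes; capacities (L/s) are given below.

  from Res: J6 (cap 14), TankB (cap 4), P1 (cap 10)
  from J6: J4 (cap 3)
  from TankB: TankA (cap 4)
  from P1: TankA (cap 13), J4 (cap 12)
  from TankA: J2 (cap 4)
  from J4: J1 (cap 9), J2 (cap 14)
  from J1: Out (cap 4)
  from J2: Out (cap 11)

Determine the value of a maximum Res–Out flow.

15

Augment Res→J6→J4→J1→Out: bottleneck 3, flow now 3.
Augment Res→TankB→TankA→J2→Out: bottleneck 4, flow now 7.
Augment Res→P1→J4→J1→Out: bottleneck 1, flow now 8.
Augment Res→P1→J4→J2→Out: bottleneck 7, flow now 15.
No augmenting path remains; maximum flow = 15.
In the residual graph, reachable from Res: {Res, J6, TankB, P1, TankA, J4, J1, J2}.
Min-cut edges: J1→Out (4), J2→Out (11); capacity 4 + 11 = 15.
This cut is saturated, so no flow can exceed 15.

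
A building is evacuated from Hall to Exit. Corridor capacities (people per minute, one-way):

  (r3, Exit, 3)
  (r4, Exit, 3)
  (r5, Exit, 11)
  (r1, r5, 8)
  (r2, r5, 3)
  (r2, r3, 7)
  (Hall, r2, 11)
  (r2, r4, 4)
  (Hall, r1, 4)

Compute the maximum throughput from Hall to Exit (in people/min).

Augment Hall→r1→r5→Exit: bottleneck 4, flow now 4.
Augment Hall→r2→r3→Exit: bottleneck 3, flow now 7.
Augment Hall→r2→r4→Exit: bottleneck 3, flow now 10.
Augment Hall→r2→r5→Exit: bottleneck 3, flow now 13.
No augmenting path remains; maximum flow = 13.
In the residual graph, reachable from Hall: {Hall, r2, r3, r4}.
Min-cut edges: Hall→r1 (4), r2→r5 (3), r3→Exit (3), r4→Exit (3); capacity 4 + 3 + 3 + 3 = 13.
This cut is saturated, so no flow can exceed 13.

13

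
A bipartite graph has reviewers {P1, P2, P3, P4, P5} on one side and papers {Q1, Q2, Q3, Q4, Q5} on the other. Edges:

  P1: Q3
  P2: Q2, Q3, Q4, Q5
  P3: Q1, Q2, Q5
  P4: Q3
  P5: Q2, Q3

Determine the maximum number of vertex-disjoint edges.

4

Unit-capacity flow: source→left, listed edges, right→sink; max matching = max flow.
Augmenting path P1→Q3 (+1); matched 1.
Augmenting path P2→Q2 (+1); matched 2.
Augmenting path P3→Q1 (+1); matched 3.
Augmenting path P5→Q2→P2→Q4 (+1); matched 4.
No augmenting path remains; maximum matching = 4.
König certificate: {P2, P3, P5, Q3} is a vertex cover of size 4 (every listed pair touches it), so no matching can be larger.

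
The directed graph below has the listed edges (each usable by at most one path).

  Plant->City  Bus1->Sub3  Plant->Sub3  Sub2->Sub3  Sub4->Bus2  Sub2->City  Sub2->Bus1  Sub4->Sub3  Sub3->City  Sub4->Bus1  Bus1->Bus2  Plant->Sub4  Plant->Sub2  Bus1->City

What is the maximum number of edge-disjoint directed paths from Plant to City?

Assign every edge capacity 1; by Menger, the answer equals the max flow.
Path Plant→City (+1); total 1.
Path Plant→Sub2→City (+1); total 2.
Path Plant→Sub3→City (+1); total 3.
Path Plant→Sub4→Bus1→City (+1); total 4.
No residual Plant→City path; max flow = 4.
Certifying cut of size 4: {Plant→City, Plant→Sub2, Plant→Sub3, Plant→Sub4}.

4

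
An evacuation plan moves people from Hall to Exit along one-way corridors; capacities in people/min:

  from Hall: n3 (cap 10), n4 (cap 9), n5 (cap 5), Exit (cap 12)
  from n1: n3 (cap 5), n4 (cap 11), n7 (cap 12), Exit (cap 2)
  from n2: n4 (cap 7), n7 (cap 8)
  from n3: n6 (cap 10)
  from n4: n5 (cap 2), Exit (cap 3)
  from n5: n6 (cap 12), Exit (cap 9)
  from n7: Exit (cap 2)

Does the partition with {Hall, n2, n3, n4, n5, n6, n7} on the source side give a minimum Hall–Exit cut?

Given cut capacity: 12 + 3 + 9 + 2 = 26.
Augment Hall→Exit: bottleneck 12, flow now 12.
Augment Hall→n4→Exit: bottleneck 3, flow now 15.
Augment Hall→n5→Exit: bottleneck 5, flow now 20.
Augment Hall→n4→n5→Exit: bottleneck 2, flow now 22.
No augmenting path remains; maximum flow = 22.
In the residual graph, reachable from Hall: {Hall, n3, n4, n6}.
Min-cut edges: Hall→n5 (5), Hall→Exit (12), n4→n5 (2), n4→Exit (3); capacity 5 + 12 + 2 + 3 = 22.
Cut capacity 26 exceeds the max flow 22, so it is not minimum.

No — its capacity is 26, but the minimum cut has capacity 22.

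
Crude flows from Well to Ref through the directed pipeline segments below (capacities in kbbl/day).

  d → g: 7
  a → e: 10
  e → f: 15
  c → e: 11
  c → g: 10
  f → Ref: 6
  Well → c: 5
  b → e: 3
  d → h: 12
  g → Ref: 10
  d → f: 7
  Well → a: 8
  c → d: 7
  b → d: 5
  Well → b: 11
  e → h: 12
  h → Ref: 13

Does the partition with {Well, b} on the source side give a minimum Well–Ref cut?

Given cut capacity: 8 + 5 + 5 + 3 = 21.
Augment Well→c→g→Ref: bottleneck 5, flow now 5.
Augment Well→a→e→f→Ref: bottleneck 6, flow now 11.
Augment Well→a→e→h→Ref: bottleneck 2, flow now 13.
Augment Well→b→d→g→Ref: bottleneck 5, flow now 18.
Augment Well→b→e→h→Ref: bottleneck 3, flow now 21.
No augmenting path remains; maximum flow = 21.
Cut capacity 21 equals the max flow, so it is a minimum cut.

Yes — it is a minimum cut (capacity 21).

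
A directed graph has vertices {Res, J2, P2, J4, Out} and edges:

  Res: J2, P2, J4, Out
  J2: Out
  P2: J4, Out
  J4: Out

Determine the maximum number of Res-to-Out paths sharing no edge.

4

Assign every edge capacity 1; by Menger, the answer equals the max flow.
Path Res→Out (+1); total 1.
Path Res→J2→Out (+1); total 2.
Path Res→P2→Out (+1); total 3.
Path Res→J4→Out (+1); total 4.
No residual Res→Out path; max flow = 4.
Certifying cut of size 4: {Res→J2, Res→J4, Res→Out, Res→P2}.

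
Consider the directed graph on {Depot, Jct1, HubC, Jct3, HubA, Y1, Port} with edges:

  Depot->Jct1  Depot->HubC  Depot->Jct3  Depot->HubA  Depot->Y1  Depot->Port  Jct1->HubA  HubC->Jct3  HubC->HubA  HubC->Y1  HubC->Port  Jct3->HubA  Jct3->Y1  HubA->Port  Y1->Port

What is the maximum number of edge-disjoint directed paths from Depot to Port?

4

Assign every edge capacity 1; by Menger, the answer equals the max flow.
Path Depot→Port (+1); total 1.
Path Depot→HubC→Port (+1); total 2.
Path Depot→HubA→Port (+1); total 3.
Path Depot→Y1→Port (+1); total 4.
No residual Depot→Port path; max flow = 4.
Certifying cut of size 4: {Depot→HubC, Depot→Port, HubA→Port, Y1→Port}.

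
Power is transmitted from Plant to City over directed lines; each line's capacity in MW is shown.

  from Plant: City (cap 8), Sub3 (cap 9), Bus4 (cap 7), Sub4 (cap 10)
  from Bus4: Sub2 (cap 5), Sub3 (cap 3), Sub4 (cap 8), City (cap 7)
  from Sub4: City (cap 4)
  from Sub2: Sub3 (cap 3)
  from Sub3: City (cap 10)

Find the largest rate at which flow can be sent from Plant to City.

Augment Plant→City: bottleneck 8, flow now 8.
Augment Plant→Bus4→City: bottleneck 7, flow now 15.
Augment Plant→Sub4→City: bottleneck 4, flow now 19.
Augment Plant→Sub3→City: bottleneck 9, flow now 28.
No augmenting path remains; maximum flow = 28.
In the residual graph, reachable from Plant: {Plant, Sub4}.
Min-cut edges: Plant→Bus4 (7), Plant→Sub3 (9), Plant→City (8), Sub4→City (4); capacity 7 + 9 + 8 + 4 = 28.
This cut is saturated, so no flow can exceed 28.

28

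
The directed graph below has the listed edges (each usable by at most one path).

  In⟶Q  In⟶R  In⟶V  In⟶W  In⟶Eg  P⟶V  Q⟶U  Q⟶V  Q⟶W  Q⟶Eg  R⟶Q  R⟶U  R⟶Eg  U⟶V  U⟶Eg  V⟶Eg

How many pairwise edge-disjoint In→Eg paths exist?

Assign every edge capacity 1; by Menger, the answer equals the max flow.
Path In→Eg (+1); total 1.
Path In→Q→Eg (+1); total 2.
Path In→R→Eg (+1); total 3.
Path In→V→Eg (+1); total 4.
No residual In→Eg path; max flow = 4.
Certifying cut of size 4: {In→Eg, In→Q, In→R, In→V}.

4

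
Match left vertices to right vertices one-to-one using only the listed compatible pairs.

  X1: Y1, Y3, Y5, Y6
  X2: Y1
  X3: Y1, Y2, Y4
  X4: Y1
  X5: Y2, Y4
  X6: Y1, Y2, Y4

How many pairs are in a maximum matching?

4

Unit-capacity flow: source→left, listed edges, right→sink; max matching = max flow.
Augmenting path X1→Y1 (+1); matched 1.
Augmenting path X3→Y2 (+1); matched 2.
Augmenting path X5→Y4 (+1); matched 3.
Augmenting path X2→Y1→X1→Y3 (+1); matched 4.
No augmenting path remains; maximum matching = 4.
König certificate: {X1, Y1, Y2, Y4} is a vertex cover of size 4 (every listed pair touches it), so no matching can be larger.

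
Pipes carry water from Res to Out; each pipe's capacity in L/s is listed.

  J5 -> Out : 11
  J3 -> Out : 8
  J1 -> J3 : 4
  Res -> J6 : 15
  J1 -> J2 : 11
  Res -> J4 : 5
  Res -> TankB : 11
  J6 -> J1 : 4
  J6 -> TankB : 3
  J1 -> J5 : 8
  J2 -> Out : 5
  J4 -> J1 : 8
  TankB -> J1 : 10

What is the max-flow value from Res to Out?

Augment Res→J6→J1→J2→Out: bottleneck 4, flow now 4.
Augment Res→TankB→J1→J2→Out: bottleneck 1, flow now 5.
Augment Res→TankB→J1→J3→Out: bottleneck 4, flow now 9.
Augment Res→TankB→J1→J5→Out: bottleneck 5, flow now 14.
Augment Res→J4→J1→J5→Out: bottleneck 3, flow now 17.
No augmenting path remains; maximum flow = 17.
In the residual graph, reachable from Res: {Res, J6, TankB, J4, J1, J2}.
Min-cut edges: J1→J3 (4), J1→J5 (8), J2→Out (5); capacity 4 + 8 + 5 = 17.
This cut is saturated, so no flow can exceed 17.

17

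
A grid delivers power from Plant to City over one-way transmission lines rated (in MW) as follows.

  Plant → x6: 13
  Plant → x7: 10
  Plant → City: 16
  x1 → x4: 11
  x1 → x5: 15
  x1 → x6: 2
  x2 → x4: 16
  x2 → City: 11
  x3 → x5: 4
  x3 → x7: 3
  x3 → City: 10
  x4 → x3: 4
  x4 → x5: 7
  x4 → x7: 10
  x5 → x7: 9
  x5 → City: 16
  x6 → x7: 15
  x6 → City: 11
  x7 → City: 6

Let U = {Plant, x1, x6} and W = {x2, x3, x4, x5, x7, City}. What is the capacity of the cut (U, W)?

Edges leaving {Plant, x1, x6}: Plant→x7 (10), Plant→City (16), x1→x4 (11), x1→x5 (15), x6→x7 (15), x6→City (11).
Cut capacity = 10 + 16 + 11 + 15 + 15 + 11 = 78.

78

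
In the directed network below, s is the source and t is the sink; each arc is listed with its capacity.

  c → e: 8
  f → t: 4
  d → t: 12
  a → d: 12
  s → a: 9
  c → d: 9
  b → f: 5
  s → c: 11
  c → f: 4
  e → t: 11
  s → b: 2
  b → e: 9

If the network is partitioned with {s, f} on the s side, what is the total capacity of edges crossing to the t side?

Edges leaving {s, f}: s→a (9), s→b (2), s→c (11), f→t (4).
Cut capacity = 9 + 2 + 11 + 4 = 26.

26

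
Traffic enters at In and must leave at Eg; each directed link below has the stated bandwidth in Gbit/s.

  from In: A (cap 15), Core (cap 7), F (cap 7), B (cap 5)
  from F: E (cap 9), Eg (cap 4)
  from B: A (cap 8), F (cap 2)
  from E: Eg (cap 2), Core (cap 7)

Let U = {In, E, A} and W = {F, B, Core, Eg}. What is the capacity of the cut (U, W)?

Edges leaving {In, E, A}: In→F (7), In→B (5), In→Core (7), E→Core (7), E→Eg (2).
Cut capacity = 7 + 5 + 7 + 7 + 2 = 28.

28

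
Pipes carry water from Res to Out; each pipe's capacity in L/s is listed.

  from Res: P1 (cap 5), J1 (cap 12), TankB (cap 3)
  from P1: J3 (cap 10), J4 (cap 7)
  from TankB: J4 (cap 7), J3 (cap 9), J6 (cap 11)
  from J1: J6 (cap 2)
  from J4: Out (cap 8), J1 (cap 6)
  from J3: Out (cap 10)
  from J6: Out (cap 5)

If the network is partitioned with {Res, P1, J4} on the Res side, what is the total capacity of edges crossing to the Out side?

Edges leaving {Res, P1, J4}: Res→TankB (3), Res→J1 (12), P1→J3 (10), J4→J1 (6), J4→Out (8).
Cut capacity = 3 + 12 + 10 + 6 + 8 = 39.

39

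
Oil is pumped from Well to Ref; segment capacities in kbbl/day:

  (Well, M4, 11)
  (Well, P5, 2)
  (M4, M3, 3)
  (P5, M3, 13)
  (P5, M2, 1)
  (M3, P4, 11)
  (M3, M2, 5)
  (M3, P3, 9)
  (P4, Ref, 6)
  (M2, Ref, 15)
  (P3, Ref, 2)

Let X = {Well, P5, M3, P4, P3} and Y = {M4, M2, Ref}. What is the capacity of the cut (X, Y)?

25

Edges leaving {Well, P5, M3, P4, P3}: Well→M4 (11), P5→M2 (1), M3→M2 (5), P4→Ref (6), P3→Ref (2).
Cut capacity = 11 + 1 + 5 + 6 + 2 = 25.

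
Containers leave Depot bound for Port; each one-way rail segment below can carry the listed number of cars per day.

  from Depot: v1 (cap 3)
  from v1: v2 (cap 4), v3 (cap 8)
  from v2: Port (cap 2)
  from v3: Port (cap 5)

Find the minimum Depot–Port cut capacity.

Augment Depot→v1→v2→Port: bottleneck 2, flow now 2.
Augment Depot→v1→v3→Port: bottleneck 1, flow now 3.
No augmenting path remains; maximum flow = 3.
By max-flow min-cut, the minimum cut capacity equals the max flow.
In the residual graph, reachable from Depot: {Depot}.
Min-cut edges: Depot→v1 (3); capacity 3 = 3.

3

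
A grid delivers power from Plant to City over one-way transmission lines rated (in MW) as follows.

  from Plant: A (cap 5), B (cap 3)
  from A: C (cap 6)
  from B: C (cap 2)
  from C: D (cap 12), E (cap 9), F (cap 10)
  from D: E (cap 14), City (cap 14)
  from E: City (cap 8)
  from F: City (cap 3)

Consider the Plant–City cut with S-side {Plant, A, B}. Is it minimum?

Given cut capacity: 6 + 2 = 8.
Augment Plant→A→C→D→City: bottleneck 5, flow now 5.
Augment Plant→B→C→D→City: bottleneck 2, flow now 7.
No augmenting path remains; maximum flow = 7.
In the residual graph, reachable from Plant: {Plant, B}.
Min-cut edges: Plant→A (5), B→C (2); capacity 5 + 2 = 7.
Cut capacity 8 exceeds the max flow 7, so it is not minimum.

No — its capacity is 8, but the minimum cut has capacity 7.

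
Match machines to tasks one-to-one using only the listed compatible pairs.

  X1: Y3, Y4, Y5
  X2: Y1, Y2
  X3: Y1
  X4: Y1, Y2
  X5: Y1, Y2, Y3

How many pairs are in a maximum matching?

4

Unit-capacity flow: source→left, listed edges, right→sink; max matching = max flow.
Augmenting path X1→Y3 (+1); matched 1.
Augmenting path X2→Y1 (+1); matched 2.
Augmenting path X4→Y2 (+1); matched 3.
Augmenting path X5→Y3→X1→Y4 (+1); matched 4.
No augmenting path remains; maximum matching = 4.
König certificate: {X1, X5, Y1, Y2} is a vertex cover of size 4 (every listed pair touches it), so no matching can be larger.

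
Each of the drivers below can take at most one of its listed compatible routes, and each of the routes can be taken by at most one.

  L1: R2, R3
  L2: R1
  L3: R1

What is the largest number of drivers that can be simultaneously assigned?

Unit-capacity flow: source→left, listed edges, right→sink; max matching = max flow.
Augmenting path L1→R2 (+1); matched 1.
Augmenting path L2→R1 (+1); matched 2.
No augmenting path remains; maximum matching = 2.
König certificate: {L1, R1} is a vertex cover of size 2 (every listed pair touches it), so no matching can be larger.

2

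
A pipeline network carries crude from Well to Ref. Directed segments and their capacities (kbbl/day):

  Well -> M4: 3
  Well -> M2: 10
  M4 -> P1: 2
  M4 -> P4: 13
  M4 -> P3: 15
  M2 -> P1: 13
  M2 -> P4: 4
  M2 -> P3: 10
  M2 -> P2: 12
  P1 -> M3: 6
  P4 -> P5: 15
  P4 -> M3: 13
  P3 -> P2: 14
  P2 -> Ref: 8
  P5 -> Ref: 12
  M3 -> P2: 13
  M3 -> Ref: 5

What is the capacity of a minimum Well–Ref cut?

13

Augment Well→M2→P2→Ref: bottleneck 8, flow now 8.
Augment Well→M4→P1→M3→Ref: bottleneck 2, flow now 10.
Augment Well→M4→P4→P5→Ref: bottleneck 1, flow now 11.
Augment Well→M2→P1→M3→Ref: bottleneck 2, flow now 13.
No augmenting path remains; maximum flow = 13.
By max-flow min-cut, the minimum cut capacity equals the max flow.
In the residual graph, reachable from Well: {Well}.
Min-cut edges: Well→M4 (3), Well→M2 (10); capacity 3 + 10 = 13.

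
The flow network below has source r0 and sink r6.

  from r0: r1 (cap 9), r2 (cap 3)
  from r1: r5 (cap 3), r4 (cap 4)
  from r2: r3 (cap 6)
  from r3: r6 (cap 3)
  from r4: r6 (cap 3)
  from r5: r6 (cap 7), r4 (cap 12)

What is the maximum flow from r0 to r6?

9

Augment r0→r1→r4→r6: bottleneck 3, flow now 3.
Augment r0→r1→r5→r6: bottleneck 3, flow now 6.
Augment r0→r2→r3→r6: bottleneck 3, flow now 9.
No augmenting path remains; maximum flow = 9.
In the residual graph, reachable from r0: {r0, r1, r4}.
Min-cut edges: r0→r2 (3), r1→r5 (3), r4→r6 (3); capacity 3 + 3 + 3 = 9.
This cut is saturated, so no flow can exceed 9.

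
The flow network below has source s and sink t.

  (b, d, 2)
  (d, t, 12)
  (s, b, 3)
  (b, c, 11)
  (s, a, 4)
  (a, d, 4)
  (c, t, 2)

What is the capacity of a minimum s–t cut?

7

Augment s→a→d→t: bottleneck 4, flow now 4.
Augment s→b→c→t: bottleneck 2, flow now 6.
Augment s→b→d→t: bottleneck 1, flow now 7.
No augmenting path remains; maximum flow = 7.
By max-flow min-cut, the minimum cut capacity equals the max flow.
In the residual graph, reachable from s: {s}.
Min-cut edges: s→a (4), s→b (3); capacity 4 + 3 = 7.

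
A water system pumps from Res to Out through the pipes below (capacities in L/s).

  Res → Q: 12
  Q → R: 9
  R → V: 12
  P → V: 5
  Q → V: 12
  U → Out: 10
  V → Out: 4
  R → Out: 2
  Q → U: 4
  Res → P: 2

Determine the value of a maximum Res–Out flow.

10

Augment Res→P→V→Out: bottleneck 2, flow now 2.
Augment Res→Q→R→Out: bottleneck 2, flow now 4.
Augment Res→Q→U→Out: bottleneck 4, flow now 8.
Augment Res→Q→V→Out: bottleneck 2, flow now 10.
No augmenting path remains; maximum flow = 10.
In the residual graph, reachable from Res: {Res, P, Q, R, V}.
Min-cut edges: Q→U (4), R→Out (2), V→Out (4); capacity 4 + 2 + 4 = 10.
This cut is saturated, so no flow can exceed 10.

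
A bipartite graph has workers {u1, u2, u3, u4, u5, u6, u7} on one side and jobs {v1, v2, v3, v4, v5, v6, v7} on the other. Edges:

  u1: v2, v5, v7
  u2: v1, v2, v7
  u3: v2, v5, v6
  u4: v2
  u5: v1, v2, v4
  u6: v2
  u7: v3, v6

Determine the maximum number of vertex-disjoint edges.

Unit-capacity flow: source→left, listed edges, right→sink; max matching = max flow.
Augmenting path u1→v2 (+1); matched 1.
Augmenting path u2→v1 (+1); matched 2.
Augmenting path u3→v5 (+1); matched 3.
Augmenting path u5→v4 (+1); matched 4.
Augmenting path u7→v3 (+1); matched 5.
Augmenting path u4→v2→u1→v7 (+1); matched 6.
No augmenting path remains; maximum matching = 6.
König certificate: {u1, u2, u3, u5, u7, v2} is a vertex cover of size 6 (every listed pair touches it), so no matching can be larger.

6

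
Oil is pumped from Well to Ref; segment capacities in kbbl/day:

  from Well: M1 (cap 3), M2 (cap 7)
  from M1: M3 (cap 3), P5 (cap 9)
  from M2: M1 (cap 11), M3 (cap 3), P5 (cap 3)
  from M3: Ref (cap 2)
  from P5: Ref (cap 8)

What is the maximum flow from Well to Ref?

10

Augment Well→M1→M3→Ref: bottleneck 2, flow now 2.
Augment Well→M1→P5→Ref: bottleneck 1, flow now 3.
Augment Well→M2→P5→Ref: bottleneck 3, flow now 6.
Augment Well→M2→M1→P5→Ref: bottleneck 4, flow now 10.
No augmenting path remains; maximum flow = 10.
In the residual graph, reachable from Well: {Well}.
Min-cut edges: Well→M1 (3), Well→M2 (7); capacity 3 + 7 = 10.
This cut is saturated, so no flow can exceed 10.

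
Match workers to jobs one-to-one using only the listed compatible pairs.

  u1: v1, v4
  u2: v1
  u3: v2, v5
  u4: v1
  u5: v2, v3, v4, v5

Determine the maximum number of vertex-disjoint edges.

4

Unit-capacity flow: source→left, listed edges, right→sink; max matching = max flow.
Augmenting path u1→v1 (+1); matched 1.
Augmenting path u3→v2 (+1); matched 2.
Augmenting path u5→v3 (+1); matched 3.
Augmenting path u2→v1→u1→v4 (+1); matched 4.
No augmenting path remains; maximum matching = 4.
König certificate: {u1, u3, u5, v1} is a vertex cover of size 4 (every listed pair touches it), so no matching can be larger.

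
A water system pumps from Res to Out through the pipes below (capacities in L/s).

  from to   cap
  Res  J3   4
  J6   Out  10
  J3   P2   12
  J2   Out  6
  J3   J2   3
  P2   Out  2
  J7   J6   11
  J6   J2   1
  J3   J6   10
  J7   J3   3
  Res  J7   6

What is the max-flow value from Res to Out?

Augment Res→J7→J6→Out: bottleneck 6, flow now 6.
Augment Res→J3→P2→Out: bottleneck 2, flow now 8.
Augment Res→J3→J6→Out: bottleneck 2, flow now 10.
No augmenting path remains; maximum flow = 10.
In the residual graph, reachable from Res: {Res}.
Min-cut edges: Res→J7 (6), Res→J3 (4); capacity 6 + 4 = 10.
This cut is saturated, so no flow can exceed 10.

10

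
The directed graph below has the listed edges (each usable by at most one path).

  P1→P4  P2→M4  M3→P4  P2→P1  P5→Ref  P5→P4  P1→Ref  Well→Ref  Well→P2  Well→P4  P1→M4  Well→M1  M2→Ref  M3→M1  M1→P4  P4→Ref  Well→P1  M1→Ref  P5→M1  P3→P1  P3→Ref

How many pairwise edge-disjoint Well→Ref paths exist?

Assign every edge capacity 1; by Menger, the answer equals the max flow.
Path Well→Ref (+1); total 1.
Path Well→M1→Ref (+1); total 2.
Path Well→P1→Ref (+1); total 3.
Path Well→P4→Ref (+1); total 4.
No residual Well→Ref path; max flow = 4.
Certifying cut of size 4: {P1→Ref, P4→Ref, Well→M1, Well→Ref}.

4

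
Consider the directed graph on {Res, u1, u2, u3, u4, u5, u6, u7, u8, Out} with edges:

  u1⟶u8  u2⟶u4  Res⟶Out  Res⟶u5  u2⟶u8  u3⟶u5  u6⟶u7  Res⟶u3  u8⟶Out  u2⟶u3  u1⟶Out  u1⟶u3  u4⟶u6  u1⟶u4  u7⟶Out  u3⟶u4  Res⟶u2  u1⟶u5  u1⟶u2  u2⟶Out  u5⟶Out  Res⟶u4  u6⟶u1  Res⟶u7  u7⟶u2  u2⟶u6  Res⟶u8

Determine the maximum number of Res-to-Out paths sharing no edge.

6

Assign every edge capacity 1; by Menger, the answer equals the max flow.
Path Res→Out (+1); total 1.
Path Res→u2→Out (+1); total 2.
Path Res→u5→Out (+1); total 3.
Path Res→u7→Out (+1); total 4.
Path Res→u8→Out (+1); total 5.
Path Res→u4→u6→u1→Out (+1); total 6.
No residual Res→Out path; max flow = 6.
Certifying cut of size 6: {Res→Out, Res→u2, Res→u7, Res→u8, u4→u6, u5→Out}.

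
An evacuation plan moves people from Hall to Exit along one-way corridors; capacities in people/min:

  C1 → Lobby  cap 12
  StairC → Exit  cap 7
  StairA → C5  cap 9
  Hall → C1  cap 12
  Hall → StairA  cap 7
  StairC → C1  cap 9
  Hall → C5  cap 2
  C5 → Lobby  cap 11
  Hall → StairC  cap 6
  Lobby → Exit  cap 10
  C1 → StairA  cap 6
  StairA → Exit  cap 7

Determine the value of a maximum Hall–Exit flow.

23

Augment Hall→StairC→Exit: bottleneck 6, flow now 6.
Augment Hall→StairA→Exit: bottleneck 7, flow now 13.
Augment Hall→C1→Lobby→Exit: bottleneck 10, flow now 23.
No augmenting path remains; maximum flow = 23.
In the residual graph, reachable from Hall: {Hall, C1, StairA, C5, Lobby}.
Min-cut edges: Hall→StairC (6), StairA→Exit (7), Lobby→Exit (10); capacity 6 + 7 + 10 = 23.
This cut is saturated, so no flow can exceed 23.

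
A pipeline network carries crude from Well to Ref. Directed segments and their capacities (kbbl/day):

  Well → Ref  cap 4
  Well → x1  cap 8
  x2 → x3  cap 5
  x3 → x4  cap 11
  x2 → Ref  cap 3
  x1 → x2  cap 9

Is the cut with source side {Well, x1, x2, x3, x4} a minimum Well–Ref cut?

Yes — it is a minimum cut (capacity 7).

Given cut capacity: 4 + 3 = 7.
Augment Well→Ref: bottleneck 4, flow now 4.
Augment Well→x1→x2→Ref: bottleneck 3, flow now 7.
No augmenting path remains; maximum flow = 7.
Cut capacity 7 equals the max flow, so it is a minimum cut.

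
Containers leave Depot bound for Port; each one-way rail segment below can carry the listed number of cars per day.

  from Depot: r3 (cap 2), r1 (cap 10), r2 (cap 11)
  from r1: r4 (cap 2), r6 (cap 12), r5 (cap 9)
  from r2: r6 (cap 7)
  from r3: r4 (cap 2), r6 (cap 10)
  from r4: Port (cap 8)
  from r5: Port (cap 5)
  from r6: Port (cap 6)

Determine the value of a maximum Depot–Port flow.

Augment Depot→r1→r4→Port: bottleneck 2, flow now 2.
Augment Depot→r1→r5→Port: bottleneck 5, flow now 7.
Augment Depot→r1→r6→Port: bottleneck 3, flow now 10.
Augment Depot→r2→r6→Port: bottleneck 3, flow now 13.
Augment Depot→r3→r4→Port: bottleneck 2, flow now 15.
No augmenting path remains; maximum flow = 15.
In the residual graph, reachable from Depot: {Depot, r1, r2, r5, r6}.
Min-cut edges: Depot→r3 (2), r1→r4 (2), r5→Port (5), r6→Port (6); capacity 2 + 2 + 5 + 6 = 15.
This cut is saturated, so no flow can exceed 15.

15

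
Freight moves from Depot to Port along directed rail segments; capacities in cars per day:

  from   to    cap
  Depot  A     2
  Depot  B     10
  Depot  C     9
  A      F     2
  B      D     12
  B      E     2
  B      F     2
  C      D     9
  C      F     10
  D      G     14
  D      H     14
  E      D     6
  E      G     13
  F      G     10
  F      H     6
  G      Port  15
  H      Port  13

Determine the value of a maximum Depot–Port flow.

21

Augment Depot→A→F→G→Port: bottleneck 2, flow now 2.
Augment Depot→B→D→G→Port: bottleneck 10, flow now 12.
Augment Depot→C→D→G→Port: bottleneck 3, flow now 15.
Augment Depot→C→D→H→Port: bottleneck 6, flow now 21.
No augmenting path remains; maximum flow = 21.
In the residual graph, reachable from Depot: {Depot}.
Min-cut edges: Depot→A (2), Depot→B (10), Depot→C (9); capacity 2 + 10 + 9 = 21.
This cut is saturated, so no flow can exceed 21.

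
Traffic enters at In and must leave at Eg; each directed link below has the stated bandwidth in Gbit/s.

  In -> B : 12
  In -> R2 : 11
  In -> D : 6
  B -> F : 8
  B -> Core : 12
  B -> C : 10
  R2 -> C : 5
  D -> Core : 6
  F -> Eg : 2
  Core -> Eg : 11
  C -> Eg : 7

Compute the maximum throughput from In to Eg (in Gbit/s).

20

Augment In→B→F→Eg: bottleneck 2, flow now 2.
Augment In→B→Core→Eg: bottleneck 10, flow now 12.
Augment In→R2→C→Eg: bottleneck 5, flow now 17.
Augment In→D→Core→Eg: bottleneck 1, flow now 18.
Augment In→D→Core→B→C→Eg: bottleneck 2, flow now 20. (uses reverse residual edge)
No augmenting path remains; maximum flow = 20.
In the residual graph, reachable from In: {In, B, R2, D, F, Core, C}.
Min-cut edges: F→Eg (2), Core→Eg (11), C→Eg (7); capacity 2 + 11 + 7 = 20.
This cut is saturated, so no flow can exceed 20.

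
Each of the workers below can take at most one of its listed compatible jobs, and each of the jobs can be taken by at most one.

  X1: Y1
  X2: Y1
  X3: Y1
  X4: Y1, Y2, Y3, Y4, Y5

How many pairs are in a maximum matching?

Unit-capacity flow: source→left, listed edges, right→sink; max matching = max flow.
Augmenting path X1→Y1 (+1); matched 1.
Augmenting path X4→Y2 (+1); matched 2.
No augmenting path remains; maximum matching = 2.
König certificate: {X4, Y1} is a vertex cover of size 2 (every listed pair touches it), so no matching can be larger.

2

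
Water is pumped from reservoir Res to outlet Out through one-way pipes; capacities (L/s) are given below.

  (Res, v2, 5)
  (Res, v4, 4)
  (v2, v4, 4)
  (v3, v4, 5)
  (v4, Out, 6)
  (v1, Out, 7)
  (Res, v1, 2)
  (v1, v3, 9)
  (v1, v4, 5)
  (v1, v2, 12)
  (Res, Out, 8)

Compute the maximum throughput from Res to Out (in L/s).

16

Augment Res→Out: bottleneck 8, flow now 8.
Augment Res→v1→Out: bottleneck 2, flow now 10.
Augment Res→v4→Out: bottleneck 4, flow now 14.
Augment Res→v2→v4→Out: bottleneck 2, flow now 16.
No augmenting path remains; maximum flow = 16.
In the residual graph, reachable from Res: {Res, v2, v4}.
Min-cut edges: Res→v1 (2), Res→Out (8), v4→Out (6); capacity 2 + 8 + 6 = 16.
This cut is saturated, so no flow can exceed 16.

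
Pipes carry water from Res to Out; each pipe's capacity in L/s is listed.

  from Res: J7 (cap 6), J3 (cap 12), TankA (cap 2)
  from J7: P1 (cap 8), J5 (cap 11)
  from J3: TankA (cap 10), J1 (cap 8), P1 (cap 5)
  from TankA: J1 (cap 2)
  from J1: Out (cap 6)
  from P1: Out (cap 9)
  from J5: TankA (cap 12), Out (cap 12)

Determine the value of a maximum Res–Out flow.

Augment Res→J7→P1→Out: bottleneck 6, flow now 6.
Augment Res→J3→J1→Out: bottleneck 6, flow now 12.
Augment Res→J3→P1→Out: bottleneck 3, flow now 15.
Augment Res→J3→P1→J7→J5→Out: bottleneck 2, flow now 17. (uses reverse residual edge)
No augmenting path remains; maximum flow = 17.
In the residual graph, reachable from Res: {Res, J3, TankA, J1}.
Min-cut edges: Res→J7 (6), J3→P1 (5), J1→Out (6); capacity 6 + 5 + 6 = 17.
This cut is saturated, so no flow can exceed 17.

17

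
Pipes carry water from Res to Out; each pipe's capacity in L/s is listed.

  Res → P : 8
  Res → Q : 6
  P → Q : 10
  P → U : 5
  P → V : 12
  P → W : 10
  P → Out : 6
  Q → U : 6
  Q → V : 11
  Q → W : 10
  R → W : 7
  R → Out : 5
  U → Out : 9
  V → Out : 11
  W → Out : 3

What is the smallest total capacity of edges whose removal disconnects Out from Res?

Augment Res→P→Out: bottleneck 6, flow now 6.
Augment Res→P→U→Out: bottleneck 2, flow now 8.
Augment Res→Q→U→Out: bottleneck 6, flow now 14.
No augmenting path remains; maximum flow = 14.
By max-flow min-cut, the minimum cut capacity equals the max flow.
In the residual graph, reachable from Res: {Res}.
Min-cut edges: Res→P (8), Res→Q (6); capacity 8 + 6 = 14.

14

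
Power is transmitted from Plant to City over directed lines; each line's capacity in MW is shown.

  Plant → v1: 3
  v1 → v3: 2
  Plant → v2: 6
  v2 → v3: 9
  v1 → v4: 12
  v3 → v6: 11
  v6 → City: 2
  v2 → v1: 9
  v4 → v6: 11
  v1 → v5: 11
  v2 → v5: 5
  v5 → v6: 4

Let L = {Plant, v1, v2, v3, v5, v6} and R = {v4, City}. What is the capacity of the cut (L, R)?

Edges leaving {Plant, v1, v2, v3, v5, v6}: v1→v4 (12), v6→City (2).
Cut capacity = 12 + 2 = 14.

14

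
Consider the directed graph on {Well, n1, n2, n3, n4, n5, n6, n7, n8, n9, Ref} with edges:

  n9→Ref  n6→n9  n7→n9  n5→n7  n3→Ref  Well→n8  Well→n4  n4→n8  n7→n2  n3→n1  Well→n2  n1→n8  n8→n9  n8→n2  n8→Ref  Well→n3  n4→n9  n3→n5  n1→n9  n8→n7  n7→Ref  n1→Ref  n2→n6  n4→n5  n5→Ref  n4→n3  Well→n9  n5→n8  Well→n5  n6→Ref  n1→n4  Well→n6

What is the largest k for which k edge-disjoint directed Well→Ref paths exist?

Assign every edge capacity 1; by Menger, the answer equals the max flow.
Path Well→n3→Ref (+1); total 1.
Path Well→n5→Ref (+1); total 2.
Path Well→n6→Ref (+1); total 3.
Path Well→n8→Ref (+1); total 4.
Path Well→n9→Ref (+1); total 5.
Path Well→n4→n3→n1→Ref (+1); total 6.
No residual Well→Ref path; max flow = 6.
Certifying cut of size 6: {Well→n3, Well→n4, Well→n5, Well→n8, n6→Ref, n9→Ref}.

6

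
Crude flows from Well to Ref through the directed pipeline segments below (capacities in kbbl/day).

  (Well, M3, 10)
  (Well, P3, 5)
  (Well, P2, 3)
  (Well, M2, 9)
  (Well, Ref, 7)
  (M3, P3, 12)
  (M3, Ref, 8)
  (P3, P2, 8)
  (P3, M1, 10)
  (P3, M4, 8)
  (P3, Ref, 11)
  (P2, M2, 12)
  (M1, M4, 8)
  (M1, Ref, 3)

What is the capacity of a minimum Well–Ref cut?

Augment Well→Ref: bottleneck 7, flow now 7.
Augment Well→M3→Ref: bottleneck 8, flow now 15.
Augment Well→P3→Ref: bottleneck 5, flow now 20.
Augment Well→M3→P3→Ref: bottleneck 2, flow now 22.
No augmenting path remains; maximum flow = 22.
By max-flow min-cut, the minimum cut capacity equals the max flow.
In the residual graph, reachable from Well: {Well, P2, M2}.
Min-cut edges: Well→M3 (10), Well→P3 (5), Well→Ref (7); capacity 10 + 5 + 7 = 22.

22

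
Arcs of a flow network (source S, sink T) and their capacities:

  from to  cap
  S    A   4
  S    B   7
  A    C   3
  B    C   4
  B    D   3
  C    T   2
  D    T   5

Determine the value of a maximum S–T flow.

Augment S→A→C→T: bottleneck 2, flow now 2.
Augment S→B→D→T: bottleneck 3, flow now 5.
No augmenting path remains; maximum flow = 5.
In the residual graph, reachable from S: {S, A, B, C}.
Min-cut edges: B→D (3), C→T (2); capacity 3 + 2 = 5.
This cut is saturated, so no flow can exceed 5.

5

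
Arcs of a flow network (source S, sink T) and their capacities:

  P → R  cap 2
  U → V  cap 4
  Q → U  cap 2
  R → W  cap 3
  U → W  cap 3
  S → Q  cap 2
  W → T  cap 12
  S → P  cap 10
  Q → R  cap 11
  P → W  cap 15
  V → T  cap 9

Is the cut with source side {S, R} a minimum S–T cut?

Given cut capacity: 10 + 2 + 3 = 15.
Augment S→P→W→T: bottleneck 10, flow now 10.
Augment S→Q→R→W→T: bottleneck 2, flow now 12.
No augmenting path remains; maximum flow = 12.
In the residual graph, reachable from S: {S}.
Min-cut edges: S→P (10), S→Q (2); capacity 10 + 2 = 12.
Cut capacity 15 exceeds the max flow 12, so it is not minimum.

No — its capacity is 15, but the minimum cut has capacity 12.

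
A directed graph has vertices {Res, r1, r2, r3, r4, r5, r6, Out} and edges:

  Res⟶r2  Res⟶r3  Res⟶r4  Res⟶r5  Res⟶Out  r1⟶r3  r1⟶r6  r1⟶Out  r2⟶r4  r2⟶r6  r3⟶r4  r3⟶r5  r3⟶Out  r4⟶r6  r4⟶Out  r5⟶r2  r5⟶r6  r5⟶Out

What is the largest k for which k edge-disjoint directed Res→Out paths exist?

4

Assign every edge capacity 1; by Menger, the answer equals the max flow.
Path Res→Out (+1); total 1.
Path Res→r3→Out (+1); total 2.
Path Res→r4→Out (+1); total 3.
Path Res→r5→Out (+1); total 4.
No residual Res→Out path; max flow = 4.
Certifying cut of size 4: {Res→Out, Res→r3, Res→r5, r4→Out}.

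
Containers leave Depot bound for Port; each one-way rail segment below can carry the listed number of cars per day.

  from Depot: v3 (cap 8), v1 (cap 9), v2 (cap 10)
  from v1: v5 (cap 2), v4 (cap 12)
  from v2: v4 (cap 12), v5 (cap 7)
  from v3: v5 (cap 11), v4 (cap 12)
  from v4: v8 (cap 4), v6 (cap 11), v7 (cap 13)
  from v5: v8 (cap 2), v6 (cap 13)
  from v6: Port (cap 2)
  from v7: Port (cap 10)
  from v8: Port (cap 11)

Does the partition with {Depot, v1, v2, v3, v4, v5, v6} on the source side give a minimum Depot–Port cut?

Given cut capacity: 13 + 4 + 2 + 2 = 21.
Augment Depot→v1→v4→v6→Port: bottleneck 2, flow now 2.
Augment Depot→v1→v4→v7→Port: bottleneck 7, flow now 9.
Augment Depot→v2→v4→v7→Port: bottleneck 3, flow now 12.
Augment Depot→v2→v4→v8→Port: bottleneck 4, flow now 16.
Augment Depot→v2→v5→v8→Port: bottleneck 2, flow now 18.
No augmenting path remains; maximum flow = 18.
In the residual graph, reachable from Depot: {Depot, v1, v2, v3, v4, v5, v6, v7}.
Min-cut edges: v4→v8 (4), v5→v8 (2), v6→Port (2), v7→Port (10); capacity 4 + 2 + 2 + 10 = 18.
Cut capacity 21 exceeds the max flow 18, so it is not minimum.

No — its capacity is 21, but the minimum cut has capacity 18.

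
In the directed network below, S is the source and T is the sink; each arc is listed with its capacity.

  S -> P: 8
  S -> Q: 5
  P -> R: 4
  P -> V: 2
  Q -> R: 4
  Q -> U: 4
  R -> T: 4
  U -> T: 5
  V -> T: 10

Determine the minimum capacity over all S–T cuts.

10

Augment S→P→R→T: bottleneck 4, flow now 4.
Augment S→P→V→T: bottleneck 2, flow now 6.
Augment S→Q→U→T: bottleneck 4, flow now 10.
No augmenting path remains; maximum flow = 10.
By max-flow min-cut, the minimum cut capacity equals the max flow.
In the residual graph, reachable from S: {S, P, Q, R}.
Min-cut edges: P→V (2), Q→U (4), R→T (4); capacity 2 + 4 + 4 = 10.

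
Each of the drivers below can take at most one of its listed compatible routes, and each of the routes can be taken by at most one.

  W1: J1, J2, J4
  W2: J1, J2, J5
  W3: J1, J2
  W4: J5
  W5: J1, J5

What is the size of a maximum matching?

4

Unit-capacity flow: source→left, listed edges, right→sink; max matching = max flow.
Augmenting path W1→J1 (+1); matched 1.
Augmenting path W2→J2 (+1); matched 2.
Augmenting path W4→J5 (+1); matched 3.
Augmenting path W3→J1→W1→J4 (+1); matched 4.
No augmenting path remains; maximum matching = 4.
König certificate: {W1, J1, J2, J5} is a vertex cover of size 4 (every listed pair touches it), so no matching can be larger.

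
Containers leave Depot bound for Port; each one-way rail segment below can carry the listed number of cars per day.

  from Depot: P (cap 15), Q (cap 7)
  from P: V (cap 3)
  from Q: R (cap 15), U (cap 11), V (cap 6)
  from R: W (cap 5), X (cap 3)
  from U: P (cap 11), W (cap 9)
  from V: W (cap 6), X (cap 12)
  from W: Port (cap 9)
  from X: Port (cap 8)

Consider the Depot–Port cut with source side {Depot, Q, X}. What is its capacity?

Edges leaving {Depot, Q, X}: Depot→P (15), Q→R (15), Q→U (11), Q→V (6), X→Port (8).
Cut capacity = 15 + 15 + 11 + 6 + 8 = 55.

55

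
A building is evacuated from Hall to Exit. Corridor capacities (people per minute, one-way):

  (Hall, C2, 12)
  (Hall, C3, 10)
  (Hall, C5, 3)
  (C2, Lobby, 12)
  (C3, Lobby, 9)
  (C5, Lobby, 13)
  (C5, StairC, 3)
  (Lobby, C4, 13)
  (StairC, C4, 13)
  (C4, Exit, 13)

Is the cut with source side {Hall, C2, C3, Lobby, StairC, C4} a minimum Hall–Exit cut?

Given cut capacity: 3 + 13 = 16.
Augment Hall→C2→Lobby→C4→Exit: bottleneck 12, flow now 12.
Augment Hall→C3→Lobby→C4→Exit: bottleneck 1, flow now 13.
No augmenting path remains; maximum flow = 13.
In the residual graph, reachable from Hall: {Hall, C2, C3, C5, Lobby, StairC, C4}.
Min-cut edges: C4→Exit (13); capacity 13 = 13.
Cut capacity 16 exceeds the max flow 13, so it is not minimum.

No — its capacity is 16, but the minimum cut has capacity 13.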